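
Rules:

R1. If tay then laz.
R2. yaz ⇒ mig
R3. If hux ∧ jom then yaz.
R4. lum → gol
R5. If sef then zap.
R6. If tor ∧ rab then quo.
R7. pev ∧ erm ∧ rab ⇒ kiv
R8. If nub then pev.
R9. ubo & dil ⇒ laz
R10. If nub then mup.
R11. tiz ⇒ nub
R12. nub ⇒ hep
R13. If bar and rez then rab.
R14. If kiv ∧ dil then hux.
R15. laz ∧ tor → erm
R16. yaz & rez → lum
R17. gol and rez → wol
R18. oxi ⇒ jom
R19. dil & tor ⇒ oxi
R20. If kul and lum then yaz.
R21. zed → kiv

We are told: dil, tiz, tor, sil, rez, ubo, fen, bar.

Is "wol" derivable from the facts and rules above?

laz  (by R9: ubo, dil)
nub  (by R11: tiz)
rab  (by R13: bar, rez)
erm  (by R15: laz, tor)
oxi  (by R19: dil, tor)
pev  (by R8: nub)
jom  (by R18: oxi)
kiv  (by R7: pev, erm, rab)
hux  (by R14: kiv, dil)
yaz  (by R3: hux, jom)
lum  (by R16: yaz, rez)
gol  (by R4: lum)
wol  (by R17: gol, rez)

Yes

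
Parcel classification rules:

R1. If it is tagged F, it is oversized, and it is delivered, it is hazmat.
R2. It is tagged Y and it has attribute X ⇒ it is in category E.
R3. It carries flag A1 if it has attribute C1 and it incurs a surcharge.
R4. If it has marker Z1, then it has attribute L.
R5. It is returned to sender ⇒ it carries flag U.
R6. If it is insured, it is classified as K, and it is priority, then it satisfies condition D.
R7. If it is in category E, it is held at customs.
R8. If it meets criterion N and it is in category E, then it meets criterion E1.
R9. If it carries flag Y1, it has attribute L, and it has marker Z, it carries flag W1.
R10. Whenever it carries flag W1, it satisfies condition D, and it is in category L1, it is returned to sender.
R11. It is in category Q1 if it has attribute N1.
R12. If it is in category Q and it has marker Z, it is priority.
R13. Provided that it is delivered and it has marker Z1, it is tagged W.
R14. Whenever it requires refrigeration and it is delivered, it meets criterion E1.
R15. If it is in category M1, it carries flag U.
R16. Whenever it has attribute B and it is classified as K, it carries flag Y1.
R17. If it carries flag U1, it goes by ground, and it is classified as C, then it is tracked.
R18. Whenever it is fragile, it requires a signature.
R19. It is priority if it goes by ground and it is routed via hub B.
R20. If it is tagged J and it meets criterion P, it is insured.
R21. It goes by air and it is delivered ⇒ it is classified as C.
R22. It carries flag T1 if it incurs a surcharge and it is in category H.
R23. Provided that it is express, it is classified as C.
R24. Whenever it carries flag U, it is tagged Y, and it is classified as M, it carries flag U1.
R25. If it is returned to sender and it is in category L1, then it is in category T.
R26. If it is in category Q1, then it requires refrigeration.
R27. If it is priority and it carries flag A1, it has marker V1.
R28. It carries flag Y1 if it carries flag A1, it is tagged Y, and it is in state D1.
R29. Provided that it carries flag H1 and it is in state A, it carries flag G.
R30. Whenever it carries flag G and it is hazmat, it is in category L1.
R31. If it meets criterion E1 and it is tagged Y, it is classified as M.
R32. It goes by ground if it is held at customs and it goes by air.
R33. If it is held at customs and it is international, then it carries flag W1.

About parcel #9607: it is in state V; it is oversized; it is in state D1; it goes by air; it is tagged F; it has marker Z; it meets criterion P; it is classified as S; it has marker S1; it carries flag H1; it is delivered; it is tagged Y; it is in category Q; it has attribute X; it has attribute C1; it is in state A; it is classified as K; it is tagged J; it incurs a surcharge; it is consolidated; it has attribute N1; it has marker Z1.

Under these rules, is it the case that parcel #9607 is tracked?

By R1 (it is tagged F, it is oversized, it is delivered): it is hazmat.
By R2 (it is tagged Y, it has attribute X): it is in category E.
By R3 (it has attribute C1, it incurs a surcharge): it carries flag A1.
By R4 (it has marker Z1): it has attribute L.
By R7 (it is in category E): it is held at customs.
By R11 (it has attribute N1): it is in category Q1.
By R12 (it is in category Q, it has marker Z): it is priority.
By R20 (it is tagged J, it meets criterion P): it is insured.
By R21 (it goes by air, it is delivered): it is classified as C.
By R26 (it is in category Q1): it requires refrigeration.
By R28 (it carries flag A1, it is tagged Y, it is in state D1): it carries flag Y1.
By R29 (it carries flag H1, it is in state A): it carries flag G.
By R30 (it carries flag G, it is hazmat): it is in category L1.
By R32 (it is held at customs, it goes by air): it goes by ground.
By R6 (it is insured, it is classified as K, it is priority): it satisfies condition D.
By R9 (it carries flag Y1, it has attribute L, it has marker Z): it carries flag W1.
By R10 (it carries flag W1, it satisfies condition D, it is in category L1): it is returned to sender.
By R14 (it requires refrigeration, it is delivered): it meets criterion E1.
By R31 (it meets criterion E1, it is tagged Y): it is classified as M.
By R5 (it is returned to sender): it carries flag U.
By R24 (it carries flag U, it is tagged Y, it is classified as M): it carries flag U1.
By R17 (it carries flag U1, it goes by ground, it is classified as C): it is tracked.

Yes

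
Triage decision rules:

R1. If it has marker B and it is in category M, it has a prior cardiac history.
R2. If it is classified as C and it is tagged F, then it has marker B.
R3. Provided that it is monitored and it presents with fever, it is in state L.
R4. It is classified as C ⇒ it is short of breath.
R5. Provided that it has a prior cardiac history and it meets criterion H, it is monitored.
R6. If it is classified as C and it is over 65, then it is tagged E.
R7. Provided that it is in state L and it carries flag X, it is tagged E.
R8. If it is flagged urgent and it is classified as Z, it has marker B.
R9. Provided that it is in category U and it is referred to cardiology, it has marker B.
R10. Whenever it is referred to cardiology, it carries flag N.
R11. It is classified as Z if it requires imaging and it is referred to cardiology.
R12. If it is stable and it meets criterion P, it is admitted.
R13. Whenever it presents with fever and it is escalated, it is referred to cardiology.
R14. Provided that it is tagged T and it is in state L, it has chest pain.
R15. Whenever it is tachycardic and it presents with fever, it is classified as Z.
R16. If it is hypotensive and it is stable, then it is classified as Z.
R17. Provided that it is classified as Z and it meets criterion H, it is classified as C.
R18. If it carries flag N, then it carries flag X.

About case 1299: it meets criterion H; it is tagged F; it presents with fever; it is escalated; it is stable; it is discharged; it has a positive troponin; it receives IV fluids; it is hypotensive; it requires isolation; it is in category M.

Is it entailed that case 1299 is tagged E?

Yes

By R13 (it presents with fever, it is escalated): it is referred to cardiology.
By R16 (it is hypotensive, it is stable): it is classified as Z.
By R17 (it is classified as Z, it meets criterion H): it is classified as C.
By R2 (it is classified as C, it is tagged F): it has marker B.
By R10 (it is referred to cardiology): it carries flag N.
By R18 (it carries flag N): it carries flag X.
By R1 (it has marker B, it is in category M): it has a prior cardiac history.
By R5 (it has a prior cardiac history, it meets criterion H): it is monitored.
By R3 (it is monitored, it presents with fever): it is in state L.
By R7 (it is in state L, it carries flag X): it is tagged E.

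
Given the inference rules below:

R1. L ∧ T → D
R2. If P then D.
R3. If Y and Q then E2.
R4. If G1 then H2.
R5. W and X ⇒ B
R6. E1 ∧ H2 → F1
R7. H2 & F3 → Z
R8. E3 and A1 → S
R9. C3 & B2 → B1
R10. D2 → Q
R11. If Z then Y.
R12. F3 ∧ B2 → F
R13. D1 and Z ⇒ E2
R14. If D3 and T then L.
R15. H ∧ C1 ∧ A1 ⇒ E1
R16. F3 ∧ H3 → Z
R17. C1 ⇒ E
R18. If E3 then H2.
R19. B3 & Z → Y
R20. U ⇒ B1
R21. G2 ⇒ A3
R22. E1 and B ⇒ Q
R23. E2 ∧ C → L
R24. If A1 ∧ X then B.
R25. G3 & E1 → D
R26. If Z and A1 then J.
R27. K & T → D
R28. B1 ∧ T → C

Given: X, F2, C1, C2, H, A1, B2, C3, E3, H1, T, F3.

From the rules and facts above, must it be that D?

B1  (by R9: C3, B2)
E1  (by R15: H, C1, A1)
H2  (by R18: E3)
B  (by R24: A1, X)
C  (by R28: B1, T)
Z  (by R7: H2, F3)
Y  (by R11: Z)
Q  (by R22: E1, B)
E2  (by R3: Y, Q)
L  (by R23: E2, C)
D  (by R1: L, T)

Yes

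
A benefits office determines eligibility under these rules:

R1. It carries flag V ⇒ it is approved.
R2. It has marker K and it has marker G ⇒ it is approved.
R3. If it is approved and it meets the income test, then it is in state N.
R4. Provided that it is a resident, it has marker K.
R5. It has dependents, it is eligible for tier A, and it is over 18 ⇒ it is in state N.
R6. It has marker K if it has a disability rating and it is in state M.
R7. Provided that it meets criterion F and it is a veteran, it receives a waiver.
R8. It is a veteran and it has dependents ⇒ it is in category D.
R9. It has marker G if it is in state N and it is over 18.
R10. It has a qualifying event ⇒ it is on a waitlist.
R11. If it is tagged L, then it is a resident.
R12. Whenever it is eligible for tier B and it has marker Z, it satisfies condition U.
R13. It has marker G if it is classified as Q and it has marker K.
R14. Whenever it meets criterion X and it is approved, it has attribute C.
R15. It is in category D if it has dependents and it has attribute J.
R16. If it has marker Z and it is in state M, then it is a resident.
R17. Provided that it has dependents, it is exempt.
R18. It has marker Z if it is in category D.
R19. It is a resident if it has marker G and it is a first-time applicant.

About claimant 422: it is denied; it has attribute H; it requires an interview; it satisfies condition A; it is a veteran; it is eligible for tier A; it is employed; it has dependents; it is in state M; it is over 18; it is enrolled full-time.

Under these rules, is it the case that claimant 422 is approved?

By R5 (it has dependents, it is eligible for tier A, it is over 18): it is in state N.
By R8 (it is a veteran, it has dependents): it is in category D.
By R9 (it is in state N, it is over 18): it has marker G.
By R18 (it is in category D): it has marker Z.
By R16 (it has marker Z, it is in state M): it is a resident.
By R4 (it is a resident): it has marker K.
By R2 (it has marker K, it has marker G): it is approved.

Yes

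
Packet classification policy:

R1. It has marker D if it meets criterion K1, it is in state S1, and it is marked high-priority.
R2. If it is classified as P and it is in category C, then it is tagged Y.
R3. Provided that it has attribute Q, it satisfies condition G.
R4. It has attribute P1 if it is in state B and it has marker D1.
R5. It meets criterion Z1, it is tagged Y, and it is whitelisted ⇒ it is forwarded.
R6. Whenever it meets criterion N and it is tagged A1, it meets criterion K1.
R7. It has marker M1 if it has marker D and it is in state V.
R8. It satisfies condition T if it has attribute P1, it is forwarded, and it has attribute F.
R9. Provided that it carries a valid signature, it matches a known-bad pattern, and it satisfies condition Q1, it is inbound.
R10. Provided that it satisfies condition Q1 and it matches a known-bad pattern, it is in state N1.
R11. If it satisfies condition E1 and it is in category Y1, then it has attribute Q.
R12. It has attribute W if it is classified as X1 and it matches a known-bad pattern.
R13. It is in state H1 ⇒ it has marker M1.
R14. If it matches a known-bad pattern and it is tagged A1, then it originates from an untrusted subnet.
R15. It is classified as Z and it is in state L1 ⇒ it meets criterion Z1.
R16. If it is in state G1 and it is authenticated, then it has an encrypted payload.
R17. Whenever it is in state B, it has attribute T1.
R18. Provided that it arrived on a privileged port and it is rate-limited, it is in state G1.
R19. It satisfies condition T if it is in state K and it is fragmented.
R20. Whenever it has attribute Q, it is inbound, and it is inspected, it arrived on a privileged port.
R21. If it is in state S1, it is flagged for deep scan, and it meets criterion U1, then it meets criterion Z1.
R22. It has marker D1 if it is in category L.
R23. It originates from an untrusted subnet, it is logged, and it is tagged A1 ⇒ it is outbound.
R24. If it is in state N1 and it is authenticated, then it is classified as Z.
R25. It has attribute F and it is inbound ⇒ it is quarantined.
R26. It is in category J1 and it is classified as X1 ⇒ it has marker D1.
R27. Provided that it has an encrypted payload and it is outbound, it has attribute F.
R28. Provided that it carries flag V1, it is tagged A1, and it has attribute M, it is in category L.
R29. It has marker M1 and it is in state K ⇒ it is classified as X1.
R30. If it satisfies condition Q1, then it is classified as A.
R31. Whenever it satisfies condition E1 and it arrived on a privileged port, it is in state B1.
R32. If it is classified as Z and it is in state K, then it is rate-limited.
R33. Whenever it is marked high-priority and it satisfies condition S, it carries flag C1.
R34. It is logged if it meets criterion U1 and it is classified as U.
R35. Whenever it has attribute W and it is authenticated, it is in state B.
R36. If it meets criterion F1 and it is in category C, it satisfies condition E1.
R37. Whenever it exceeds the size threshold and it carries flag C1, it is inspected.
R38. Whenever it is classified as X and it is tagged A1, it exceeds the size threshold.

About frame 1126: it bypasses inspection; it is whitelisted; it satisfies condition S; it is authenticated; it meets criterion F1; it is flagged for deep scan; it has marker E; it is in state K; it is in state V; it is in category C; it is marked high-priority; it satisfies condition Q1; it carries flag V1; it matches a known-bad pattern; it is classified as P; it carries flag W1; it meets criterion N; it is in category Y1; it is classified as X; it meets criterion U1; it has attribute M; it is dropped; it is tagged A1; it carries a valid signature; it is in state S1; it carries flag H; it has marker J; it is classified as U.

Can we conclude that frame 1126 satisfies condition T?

Yes

By R2 (it is classified as P, it is in category C): it is tagged Y.
By R6 (it meets criterion N, it is tagged A1): it meets criterion K1.
By R9 (it carries a valid signature, it matches a known-bad pattern, it satisfies condition Q1): it is inbound.
By R10 (it satisfies condition Q1, it matches a known-bad pattern): it is in state N1.
By R14 (it matches a known-bad pattern, it is tagged A1): it originates from an untrusted subnet.
By R21 (it is in state S1, it is flagged for deep scan, it meets criterion U1): it meets criterion Z1.
By R24 (it is in state N1, it is authenticated): it is classified as Z.
By R28 (it carries flag V1, it is tagged A1, it has attribute M): it is in category L.
By R32 (it is classified as Z, it is in state K): it is rate-limited.
By R33 (it is marked high-priority, it satisfies condition S): it carries flag C1.
By R34 (it meets criterion U1, it is classified as U): it is logged.
By R36 (it meets criterion F1, it is in category C): it satisfies condition E1.
By R38 (it is classified as X, it is tagged A1): it exceeds the size threshold.
By R1 (it meets criterion K1, it is in state S1, it is marked high-priority): it has marker D.
By R5 (it meets criterion Z1, it is tagged Y, it is whitelisted): it is forwarded.
By R7 (it has marker D, it is in state V): it has marker M1.
By R11 (it satisfies condition E1, it is in category Y1): it has attribute Q.
By R22 (it is in category L): it has marker D1.
By R23 (it originates from an untrusted subnet, it is logged, it is tagged A1): it is outbound.
By R29 (it has marker M1, it is in state K): it is classified as X1.
By R37 (it exceeds the size threshold, it carries flag C1): it is inspected.
By R12 (it is classified as X1, it matches a known-bad pattern): it has attribute W.
By R20 (it has attribute Q, it is inbound, it is inspected): it arrived on a privileged port.
By R35 (it has attribute W, it is authenticated): it is in state B.
By R4 (it is in state B, it has marker D1): it has attribute P1.
By R18 (it arrived on a privileged port, it is rate-limited): it is in state G1.
By R16 (it is in state G1, it is authenticated): it has an encrypted payload.
By R27 (it has an encrypted payload, it is outbound): it has attribute F.
By R8 (it has attribute P1, it is forwarded, it has attribute F): it satisfies condition T.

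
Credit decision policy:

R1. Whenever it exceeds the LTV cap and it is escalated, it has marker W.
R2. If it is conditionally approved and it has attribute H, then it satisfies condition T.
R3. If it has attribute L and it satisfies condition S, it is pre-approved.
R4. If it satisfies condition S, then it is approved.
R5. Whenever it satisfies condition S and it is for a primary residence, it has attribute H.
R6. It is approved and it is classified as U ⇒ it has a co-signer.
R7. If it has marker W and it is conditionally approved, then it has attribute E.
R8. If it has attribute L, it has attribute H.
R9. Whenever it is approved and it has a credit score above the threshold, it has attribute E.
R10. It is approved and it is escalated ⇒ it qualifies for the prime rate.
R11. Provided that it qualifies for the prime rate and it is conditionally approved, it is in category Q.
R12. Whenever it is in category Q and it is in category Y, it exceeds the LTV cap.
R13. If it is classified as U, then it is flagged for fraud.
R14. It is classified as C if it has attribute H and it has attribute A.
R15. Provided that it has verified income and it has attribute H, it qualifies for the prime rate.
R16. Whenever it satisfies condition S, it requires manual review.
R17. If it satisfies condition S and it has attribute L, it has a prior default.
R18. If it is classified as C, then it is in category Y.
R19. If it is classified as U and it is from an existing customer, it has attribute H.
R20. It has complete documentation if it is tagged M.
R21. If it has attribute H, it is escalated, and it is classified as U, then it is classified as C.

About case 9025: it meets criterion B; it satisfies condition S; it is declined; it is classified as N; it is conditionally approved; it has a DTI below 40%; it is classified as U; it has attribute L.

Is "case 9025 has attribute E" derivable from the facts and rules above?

Forward chaining from the given facts derives: is pre-approved, is approved, has a co-signer, has attribute H, is flagged for fraud, requires manual review, has a prior default, satisfies condition T.
Rules concluding "it has attribute E": R7 needs "it has marker W"; R9 needs "it has a credit score above the threshold" — none of these are established.

No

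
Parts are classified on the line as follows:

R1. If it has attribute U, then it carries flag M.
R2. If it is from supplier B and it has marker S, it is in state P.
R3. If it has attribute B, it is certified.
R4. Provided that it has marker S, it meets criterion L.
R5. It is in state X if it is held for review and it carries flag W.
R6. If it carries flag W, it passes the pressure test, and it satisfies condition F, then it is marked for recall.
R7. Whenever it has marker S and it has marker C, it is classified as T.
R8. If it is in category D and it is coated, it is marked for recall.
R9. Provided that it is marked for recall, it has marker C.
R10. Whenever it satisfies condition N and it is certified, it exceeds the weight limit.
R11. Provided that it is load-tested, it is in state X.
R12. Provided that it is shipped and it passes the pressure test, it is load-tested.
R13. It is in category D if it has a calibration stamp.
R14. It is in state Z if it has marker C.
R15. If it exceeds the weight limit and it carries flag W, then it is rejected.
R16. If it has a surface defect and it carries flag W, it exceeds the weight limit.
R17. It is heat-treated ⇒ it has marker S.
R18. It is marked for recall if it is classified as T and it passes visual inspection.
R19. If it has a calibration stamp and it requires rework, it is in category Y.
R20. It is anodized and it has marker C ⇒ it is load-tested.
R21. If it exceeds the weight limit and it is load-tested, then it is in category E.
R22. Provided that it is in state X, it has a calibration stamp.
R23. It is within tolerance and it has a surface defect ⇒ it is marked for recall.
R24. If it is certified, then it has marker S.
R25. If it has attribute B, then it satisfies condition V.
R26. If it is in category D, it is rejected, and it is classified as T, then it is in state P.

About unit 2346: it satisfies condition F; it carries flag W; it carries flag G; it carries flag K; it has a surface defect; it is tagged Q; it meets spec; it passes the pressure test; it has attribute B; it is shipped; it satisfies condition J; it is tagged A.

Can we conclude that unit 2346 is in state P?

By R3 (it has attribute B): it is certified.
By R6 (it carries flag W, it passes the pressure test, it satisfies condition F): it is marked for recall.
By R9 (it is marked for recall): it has marker C.
By R12 (it is shipped, it passes the pressure test): it is load-tested.
By R16 (it has a surface defect, it carries flag W): it exceeds the weight limit.
By R24 (it is certified): it has marker S.
By R7 (it has marker S, it has marker C): it is classified as T.
By R11 (it is load-tested): it is in state X.
By R15 (it exceeds the weight limit, it carries flag W): it is rejected.
By R22 (it is in state X): it has a calibration stamp.
By R13 (it has a calibration stamp): it is in category D.
By R26 (it is in category D, it is rejected, it is classified as T): it is in state P.

Yes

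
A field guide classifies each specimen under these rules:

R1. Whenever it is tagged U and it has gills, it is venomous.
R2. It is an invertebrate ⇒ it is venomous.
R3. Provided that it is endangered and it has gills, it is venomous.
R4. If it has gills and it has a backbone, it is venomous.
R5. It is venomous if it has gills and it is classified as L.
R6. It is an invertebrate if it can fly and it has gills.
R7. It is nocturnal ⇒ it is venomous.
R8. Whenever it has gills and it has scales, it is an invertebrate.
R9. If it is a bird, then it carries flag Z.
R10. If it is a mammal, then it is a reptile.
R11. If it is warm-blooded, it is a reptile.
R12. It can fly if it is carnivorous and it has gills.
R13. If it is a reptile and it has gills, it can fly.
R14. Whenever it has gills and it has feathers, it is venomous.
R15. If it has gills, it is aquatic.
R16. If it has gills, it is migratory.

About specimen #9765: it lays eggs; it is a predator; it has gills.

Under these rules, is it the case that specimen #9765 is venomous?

No

Forward chaining from the given facts derives: is aquatic, is migratory.
Rules concluding "it is venomous": R1 needs "it is tagged U"; R2 needs "it is an invertebrate"; R3 needs "it is endangered"; R4 needs "it has a backbone"; R5 needs "it is classified as L"; R7 needs "it is nocturnal"; R14 needs "it has feathers" — none of these are established.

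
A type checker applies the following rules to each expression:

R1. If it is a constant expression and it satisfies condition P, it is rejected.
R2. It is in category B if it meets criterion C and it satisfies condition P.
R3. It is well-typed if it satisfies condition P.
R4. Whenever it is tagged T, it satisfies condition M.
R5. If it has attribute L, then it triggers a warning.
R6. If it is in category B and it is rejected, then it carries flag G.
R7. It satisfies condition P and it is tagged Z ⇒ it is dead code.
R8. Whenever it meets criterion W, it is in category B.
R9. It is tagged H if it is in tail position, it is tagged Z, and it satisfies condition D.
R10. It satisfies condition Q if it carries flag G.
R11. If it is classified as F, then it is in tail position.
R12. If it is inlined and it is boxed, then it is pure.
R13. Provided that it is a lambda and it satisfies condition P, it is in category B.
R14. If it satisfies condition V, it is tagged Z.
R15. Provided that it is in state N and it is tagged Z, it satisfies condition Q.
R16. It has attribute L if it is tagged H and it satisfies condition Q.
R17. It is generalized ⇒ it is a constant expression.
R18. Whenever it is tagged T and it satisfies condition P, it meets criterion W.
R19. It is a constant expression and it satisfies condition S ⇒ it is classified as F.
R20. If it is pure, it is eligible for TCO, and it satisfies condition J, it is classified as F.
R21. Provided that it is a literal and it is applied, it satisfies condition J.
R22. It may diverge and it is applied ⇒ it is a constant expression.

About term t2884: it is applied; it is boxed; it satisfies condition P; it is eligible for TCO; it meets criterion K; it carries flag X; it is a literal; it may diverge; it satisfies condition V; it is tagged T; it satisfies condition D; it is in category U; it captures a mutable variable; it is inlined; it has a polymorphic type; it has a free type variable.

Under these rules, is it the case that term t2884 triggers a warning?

Yes

By R12 (it is inlined, it is boxed): it is pure.
By R14 (it satisfies condition V): it is tagged Z.
By R18 (it is tagged T, it satisfies condition P): it meets criterion W.
By R21 (it is a literal, it is applied): it satisfies condition J.
By R22 (it may diverge, it is applied): it is a constant expression.
By R1 (it is a constant expression, it satisfies condition P): it is rejected.
By R8 (it meets criterion W): it is in category B.
By R20 (it is pure, it is eligible for TCO, it satisfies condition J): it is classified as F.
By R6 (it is in category B, it is rejected): it carries flag G.
By R10 (it carries flag G): it satisfies condition Q.
By R11 (it is classified as F): it is in tail position.
By R9 (it is in tail position, it is tagged Z, it satisfies condition D): it is tagged H.
By R16 (it is tagged H, it satisfies condition Q): it has attribute L.
By R5 (it has attribute L): it triggers a warning.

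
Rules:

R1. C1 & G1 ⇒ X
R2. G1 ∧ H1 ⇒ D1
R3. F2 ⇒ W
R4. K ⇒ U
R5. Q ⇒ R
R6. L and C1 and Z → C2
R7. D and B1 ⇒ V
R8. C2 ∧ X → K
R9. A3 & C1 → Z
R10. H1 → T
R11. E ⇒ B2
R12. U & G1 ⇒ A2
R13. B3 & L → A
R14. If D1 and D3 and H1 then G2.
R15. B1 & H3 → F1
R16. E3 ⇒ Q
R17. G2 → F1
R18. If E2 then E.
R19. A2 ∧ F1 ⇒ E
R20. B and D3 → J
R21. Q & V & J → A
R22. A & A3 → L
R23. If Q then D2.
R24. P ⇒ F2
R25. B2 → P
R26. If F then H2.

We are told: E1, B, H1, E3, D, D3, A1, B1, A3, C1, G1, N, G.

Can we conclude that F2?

Yes

X  (by R1: C1, G1)
D1  (by R2: G1, H1)
V  (by R7: D, B1)
Z  (by R9: A3, C1)
G2  (by R14: D1, D3, H1)
Q  (by R16: E3)
F1  (by R17: G2)
J  (by R20: B, D3)
A  (by R21: Q, V, J)
L  (by R22: A, A3)
C2  (by R6: L, C1, Z)
K  (by R8: C2, X)
U  (by R4: K)
A2  (by R12: U, G1)
E  (by R19: A2, F1)
B2  (by R11: E)
P  (by R25: B2)
F2  (by R24: P)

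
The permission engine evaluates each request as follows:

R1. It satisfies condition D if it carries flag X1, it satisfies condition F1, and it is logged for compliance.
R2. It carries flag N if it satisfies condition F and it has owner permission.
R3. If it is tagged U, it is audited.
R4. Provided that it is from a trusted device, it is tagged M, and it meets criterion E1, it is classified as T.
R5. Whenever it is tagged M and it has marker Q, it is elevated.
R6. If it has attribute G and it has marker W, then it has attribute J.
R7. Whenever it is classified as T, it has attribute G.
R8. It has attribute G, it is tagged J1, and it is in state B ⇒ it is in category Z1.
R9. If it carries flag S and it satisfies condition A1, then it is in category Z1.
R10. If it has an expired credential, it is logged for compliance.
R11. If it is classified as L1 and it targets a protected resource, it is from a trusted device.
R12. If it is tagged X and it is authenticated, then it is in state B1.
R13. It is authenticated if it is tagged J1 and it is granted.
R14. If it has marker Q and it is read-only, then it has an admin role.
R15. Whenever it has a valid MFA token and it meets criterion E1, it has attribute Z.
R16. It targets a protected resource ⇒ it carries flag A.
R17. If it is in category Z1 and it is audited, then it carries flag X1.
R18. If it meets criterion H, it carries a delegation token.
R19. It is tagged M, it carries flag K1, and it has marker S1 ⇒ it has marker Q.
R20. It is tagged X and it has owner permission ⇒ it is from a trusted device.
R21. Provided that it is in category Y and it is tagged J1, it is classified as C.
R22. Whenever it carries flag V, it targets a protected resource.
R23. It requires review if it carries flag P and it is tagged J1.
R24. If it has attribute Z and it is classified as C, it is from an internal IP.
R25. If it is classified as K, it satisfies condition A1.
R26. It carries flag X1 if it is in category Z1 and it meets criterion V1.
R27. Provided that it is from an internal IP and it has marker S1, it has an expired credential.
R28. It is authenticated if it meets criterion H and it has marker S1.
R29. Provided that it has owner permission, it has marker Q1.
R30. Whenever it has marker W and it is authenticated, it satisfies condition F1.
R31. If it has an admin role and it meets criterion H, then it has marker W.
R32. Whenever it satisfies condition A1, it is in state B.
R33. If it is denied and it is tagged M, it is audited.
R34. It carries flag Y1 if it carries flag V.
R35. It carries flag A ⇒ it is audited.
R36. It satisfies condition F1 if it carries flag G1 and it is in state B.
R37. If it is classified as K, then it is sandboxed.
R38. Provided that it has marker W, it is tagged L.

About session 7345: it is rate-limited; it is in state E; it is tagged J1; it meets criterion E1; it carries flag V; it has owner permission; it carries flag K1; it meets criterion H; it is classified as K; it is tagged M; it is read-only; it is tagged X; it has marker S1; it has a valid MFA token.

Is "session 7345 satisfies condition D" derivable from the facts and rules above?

Forward chaining from the given facts derives: has attribute Z, carries a delegation token, has marker Q, is from a trusted device, targets a protected resource, satisfies condition A1, is authenticated, has marker Q1, is in state B, carries flag Y1, is sandboxed, is classified as T, is elevated, has attribute G, is in category Z1, is in state B1, has an admin role, carries flag A, has marker W, is audited, is tagged L, has attribute J, carries flag X1, satisfies condition F1.
The only rule concluding "it satisfies condition D" is R1, which needs "it is logged for compliance"; that is never established.

No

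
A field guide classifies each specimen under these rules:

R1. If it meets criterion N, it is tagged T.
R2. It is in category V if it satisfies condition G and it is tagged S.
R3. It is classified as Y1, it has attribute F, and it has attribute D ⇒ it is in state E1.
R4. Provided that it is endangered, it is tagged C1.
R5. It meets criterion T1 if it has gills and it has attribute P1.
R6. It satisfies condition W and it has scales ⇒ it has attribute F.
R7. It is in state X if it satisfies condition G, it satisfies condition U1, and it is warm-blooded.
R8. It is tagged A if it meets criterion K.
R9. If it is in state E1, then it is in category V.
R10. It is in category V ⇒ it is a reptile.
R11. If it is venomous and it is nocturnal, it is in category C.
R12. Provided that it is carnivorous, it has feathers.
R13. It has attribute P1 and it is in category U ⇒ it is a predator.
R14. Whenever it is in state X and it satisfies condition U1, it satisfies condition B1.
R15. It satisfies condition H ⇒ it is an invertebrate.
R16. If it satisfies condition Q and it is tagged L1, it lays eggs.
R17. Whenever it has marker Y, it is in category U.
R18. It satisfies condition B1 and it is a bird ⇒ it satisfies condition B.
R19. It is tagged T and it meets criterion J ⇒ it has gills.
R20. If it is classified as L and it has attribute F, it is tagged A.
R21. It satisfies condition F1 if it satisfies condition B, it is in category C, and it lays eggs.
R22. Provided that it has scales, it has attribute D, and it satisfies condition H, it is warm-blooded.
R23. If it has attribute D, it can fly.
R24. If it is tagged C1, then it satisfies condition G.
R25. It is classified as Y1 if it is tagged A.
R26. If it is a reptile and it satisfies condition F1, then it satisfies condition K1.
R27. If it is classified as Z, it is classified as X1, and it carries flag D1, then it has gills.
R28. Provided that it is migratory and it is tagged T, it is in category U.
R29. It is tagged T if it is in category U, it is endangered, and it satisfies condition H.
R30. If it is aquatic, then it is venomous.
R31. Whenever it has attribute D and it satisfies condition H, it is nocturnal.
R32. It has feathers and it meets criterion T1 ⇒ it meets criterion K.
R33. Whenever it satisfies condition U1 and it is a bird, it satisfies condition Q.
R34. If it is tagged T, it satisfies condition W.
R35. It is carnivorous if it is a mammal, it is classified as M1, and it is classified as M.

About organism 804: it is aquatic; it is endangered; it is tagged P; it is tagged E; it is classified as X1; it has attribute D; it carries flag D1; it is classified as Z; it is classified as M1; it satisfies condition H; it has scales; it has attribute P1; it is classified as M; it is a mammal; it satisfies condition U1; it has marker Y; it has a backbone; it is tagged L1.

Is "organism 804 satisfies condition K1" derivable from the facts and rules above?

No

Forward chaining from the given facts derives: is tagged C1, is an invertebrate, is in category U, is warm-blooded, can fly, satisfies condition G, has gills, is tagged T, is venomous, is nocturnal, satisfies condition W, is carnivorous, meets criterion T1, has attribute F, is in state X, is in category C, has feathers, is a predator, satisfies condition B1, meets criterion K, is tagged A, is classified as Y1, is in state E1, is in category V, is a reptile.
The only rule concluding "it satisfies condition K1" is R26, which needs "it satisfies condition F1"; that is never established.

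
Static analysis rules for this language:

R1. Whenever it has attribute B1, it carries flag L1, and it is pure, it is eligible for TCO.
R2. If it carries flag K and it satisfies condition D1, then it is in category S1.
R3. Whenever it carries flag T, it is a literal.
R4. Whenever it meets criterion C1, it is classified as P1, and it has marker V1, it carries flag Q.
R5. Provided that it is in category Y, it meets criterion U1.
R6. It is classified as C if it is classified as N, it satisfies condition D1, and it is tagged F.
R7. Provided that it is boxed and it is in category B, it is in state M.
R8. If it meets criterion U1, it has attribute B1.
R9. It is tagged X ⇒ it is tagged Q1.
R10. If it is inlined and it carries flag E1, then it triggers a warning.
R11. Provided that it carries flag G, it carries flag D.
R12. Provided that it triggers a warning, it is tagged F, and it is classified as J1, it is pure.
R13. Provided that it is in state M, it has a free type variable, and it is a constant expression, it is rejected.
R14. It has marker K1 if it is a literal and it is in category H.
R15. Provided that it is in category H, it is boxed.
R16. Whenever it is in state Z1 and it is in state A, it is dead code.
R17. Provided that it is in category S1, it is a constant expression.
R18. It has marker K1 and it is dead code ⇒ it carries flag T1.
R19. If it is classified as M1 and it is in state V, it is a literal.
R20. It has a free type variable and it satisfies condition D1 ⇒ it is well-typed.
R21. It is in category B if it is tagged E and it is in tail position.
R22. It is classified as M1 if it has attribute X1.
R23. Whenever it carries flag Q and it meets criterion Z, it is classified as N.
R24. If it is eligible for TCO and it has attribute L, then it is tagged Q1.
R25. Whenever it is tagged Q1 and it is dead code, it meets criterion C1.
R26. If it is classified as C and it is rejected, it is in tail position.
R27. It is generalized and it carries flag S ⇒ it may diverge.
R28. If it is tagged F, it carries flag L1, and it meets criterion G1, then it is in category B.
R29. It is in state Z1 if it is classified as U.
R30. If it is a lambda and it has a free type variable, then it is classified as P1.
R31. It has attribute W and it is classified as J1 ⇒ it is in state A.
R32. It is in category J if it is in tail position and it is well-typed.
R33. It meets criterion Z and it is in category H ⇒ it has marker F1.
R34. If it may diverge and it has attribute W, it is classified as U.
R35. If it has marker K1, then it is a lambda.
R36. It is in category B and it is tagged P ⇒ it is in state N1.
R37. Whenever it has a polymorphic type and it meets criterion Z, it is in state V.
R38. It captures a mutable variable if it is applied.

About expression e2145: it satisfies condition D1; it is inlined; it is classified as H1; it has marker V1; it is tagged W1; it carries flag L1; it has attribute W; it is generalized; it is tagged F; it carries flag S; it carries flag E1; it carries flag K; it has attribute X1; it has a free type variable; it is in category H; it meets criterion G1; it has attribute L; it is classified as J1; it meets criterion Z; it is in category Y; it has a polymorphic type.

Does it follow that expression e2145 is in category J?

Yes

By R2 (it carries flag K, it satisfies condition D1): it is in category S1.
By R5 (it is in category Y): it meets criterion U1.
By R8 (it meets criterion U1): it has attribute B1.
By R10 (it is inlined, it carries flag E1): it triggers a warning.
By R12 (it triggers a warning, it is tagged F, it is classified as J1): it is pure.
By R15 (it is in category H): it is boxed.
By R17 (it is in category S1): it is a constant expression.
By R20 (it has a free type variable, it satisfies condition D1): it is well-typed.
By R22 (it has attribute X1): it is classified as M1.
By R27 (it is generalized, it carries flag S): it may diverge.
By R28 (it is tagged F, it carries flag L1, it meets criterion G1): it is in category B.
By R31 (it has attribute W, it is classified as J1): it is in state A.
By R34 (it may diverge, it has attribute W): it is classified as U.
By R37 (it has a polymorphic type, it meets criterion Z): it is in state V.
By R1 (it has attribute B1, it carries flag L1, it is pure): it is eligible for TCO.
By R7 (it is boxed, it is in category B): it is in state M.
By R13 (it is in state M, it has a free type variable, it is a constant expression): it is rejected.
By R19 (it is classified as M1, it is in state V): it is a literal.
By R24 (it is eligible for TCO, it has attribute L): it is tagged Q1.
By R29 (it is classified as U): it is in state Z1.
By R14 (it is a literal, it is in category H): it has marker K1.
By R16 (it is in state Z1, it is in state A): it is dead code.
By R25 (it is tagged Q1, it is dead code): it meets criterion C1.
By R35 (it has marker K1): it is a lambda.
By R30 (it is a lambda, it has a free type variable): it is classified as P1.
By R4 (it meets criterion C1, it is classified as P1, it has marker V1): it carries flag Q.
By R23 (it carries flag Q, it meets criterion Z): it is classified as N.
By R6 (it is classified as N, it satisfies condition D1, it is tagged F): it is classified as C.
By R26 (it is classified as C, it is rejected): it is in tail position.
By R32 (it is in tail position, it is well-typed): it is in category J.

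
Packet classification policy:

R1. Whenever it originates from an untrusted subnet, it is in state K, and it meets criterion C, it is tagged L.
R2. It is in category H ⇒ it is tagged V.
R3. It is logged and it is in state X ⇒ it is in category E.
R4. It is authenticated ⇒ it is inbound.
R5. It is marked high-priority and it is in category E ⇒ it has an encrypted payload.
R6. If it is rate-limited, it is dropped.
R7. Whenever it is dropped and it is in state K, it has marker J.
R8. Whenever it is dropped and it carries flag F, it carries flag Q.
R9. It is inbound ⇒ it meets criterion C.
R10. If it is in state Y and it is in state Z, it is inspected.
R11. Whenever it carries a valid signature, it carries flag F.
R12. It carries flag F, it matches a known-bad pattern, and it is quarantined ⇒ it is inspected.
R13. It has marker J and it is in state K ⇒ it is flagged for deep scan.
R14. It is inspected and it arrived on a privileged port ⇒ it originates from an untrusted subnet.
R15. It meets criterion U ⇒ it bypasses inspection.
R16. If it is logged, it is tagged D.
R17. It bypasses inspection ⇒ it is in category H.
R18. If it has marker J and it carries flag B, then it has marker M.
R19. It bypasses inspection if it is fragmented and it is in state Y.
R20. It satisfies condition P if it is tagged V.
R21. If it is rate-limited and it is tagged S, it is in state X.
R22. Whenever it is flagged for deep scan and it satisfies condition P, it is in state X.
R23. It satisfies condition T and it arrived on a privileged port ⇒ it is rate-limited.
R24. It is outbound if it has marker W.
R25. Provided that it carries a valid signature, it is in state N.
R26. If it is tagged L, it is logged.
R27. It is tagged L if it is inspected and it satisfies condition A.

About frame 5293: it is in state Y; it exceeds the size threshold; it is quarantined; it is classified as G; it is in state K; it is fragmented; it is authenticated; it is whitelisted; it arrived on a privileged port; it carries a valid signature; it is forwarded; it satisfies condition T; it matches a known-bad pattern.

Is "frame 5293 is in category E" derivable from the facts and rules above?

Yes

By R4 (it is authenticated): it is inbound.
By R9 (it is inbound): it meets criterion C.
By R11 (it carries a valid signature): it carries flag F.
By R12 (it carries flag F, it matches a known-bad pattern, it is quarantined): it is inspected.
By R14 (it is inspected, it arrived on a privileged port): it originates from an untrusted subnet.
By R19 (it is fragmented, it is in state Y): it bypasses inspection.
By R23 (it satisfies condition T, it arrived on a privileged port): it is rate-limited.
By R1 (it originates from an untrusted subnet, it is in state K, it meets criterion C): it is tagged L.
By R6 (it is rate-limited): it is dropped.
By R7 (it is dropped, it is in state K): it has marker J.
By R13 (it has marker J, it is in state K): it is flagged for deep scan.
By R17 (it bypasses inspection): it is in category H.
By R26 (it is tagged L): it is logged.
By R2 (it is in category H): it is tagged V.
By R20 (it is tagged V): it satisfies condition P.
By R22 (it is flagged for deep scan, it satisfies condition P): it is in state X.
By R3 (it is logged, it is in state X): it is in category E.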